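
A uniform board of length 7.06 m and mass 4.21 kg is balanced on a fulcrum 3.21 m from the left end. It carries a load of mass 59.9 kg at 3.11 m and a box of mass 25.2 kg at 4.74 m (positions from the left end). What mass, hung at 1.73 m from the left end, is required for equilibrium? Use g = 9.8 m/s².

m ≈ 22.9 kg

Take moments about the fulcrum (at 3.21 m from the left end).
Beam weight: 4.21 × 9.8 = 41.26 N down at 3.53 m → arm 0.32 m, τ = 41.26 × 0.32 = 13.2 N·m clockwise.
Load: 59.9 × 9.8 = 587 N down at 3.11 m → arm 0.1 m, τ = 587 × 0.1 = 58.7 N·m counterclockwise.
Box: 25.2 × 9.8 = 247 N down at 4.74 m → arm 1.53 m, τ = 247 × 1.53 = 377.9 N·m clockwise.
Net moment of known loads = 332.4 N·m clockwise.
An unknown mass m at 1.73 m has arm 1.48 m; its moment is m·g·1.48 counterclockwise.
Balancing moments: m × 9.8 × 1.48 = 332.4, giving m = 332.4 / (9.8 × 1.48) = 22.9 kg.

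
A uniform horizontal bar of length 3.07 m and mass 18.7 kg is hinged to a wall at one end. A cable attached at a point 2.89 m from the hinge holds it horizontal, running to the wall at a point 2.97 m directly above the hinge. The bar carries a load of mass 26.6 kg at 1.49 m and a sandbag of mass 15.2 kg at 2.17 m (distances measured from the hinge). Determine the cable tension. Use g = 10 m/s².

T ≈ 489 N

Take moments about the hinge.
Beam weight: 18.7 × 10 = 187 N down at 1.535 m → arm 1.535 m, τ = 187 × 1.535 = 287 N·m clockwise.
Load: 26.6 × 10 = 266 N down at 1.49 m → arm 1.49 m, τ = 266 × 1.49 = 396.3 N·m clockwise.
Sandbag: 15.2 × 10 = 152 N down at 2.17 m → arm 2.17 m, τ = 152 × 2.17 = 329.8 N·m clockwise.
Total clockwise load moment = 1013 N·m.
The cable tension T acts at 2.89 m; only its component perpendicular to the bar, T sinθ, produces torque. sinθ = h/√(h²+d²) = 2.97/√(2.97²+2.89²) = 0.7167.
For rotational equilibrium, T × 2.89 × 0.7167 = 1013, so T = 1013 / 2.071 = 489 N.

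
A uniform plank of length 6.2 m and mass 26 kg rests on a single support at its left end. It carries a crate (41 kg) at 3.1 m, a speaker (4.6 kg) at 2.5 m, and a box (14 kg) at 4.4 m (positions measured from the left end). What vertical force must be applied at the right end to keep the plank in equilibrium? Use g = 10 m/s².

Sum moments about the left end (the unknown pivot reaction has zero arm there).
Beam weight: 26 × 10 = 260 N down at 3.1 m → arm 3.1 m, τ = 260 × 3.1 = 806 N·m clockwise.
Crate: 41 × 10 = 410 N down at 3.1 m → arm 3.1 m, τ = 410 × 3.1 = 1271 N·m clockwise.
Speaker: 4.6 × 10 = 46 N down at 2.5 m → arm 2.5 m, τ = 46 × 2.5 = 115 N·m clockwise.
Box: 14 × 10 = 140 N down at 4.4 m → arm 4.4 m, τ = 140 × 4.4 = 616 N·m clockwise.
Net moment of the loads = 2808 N·m clockwise.
The upward force F acts at the right end, arm 6.2 m, giving F × 6.2 counterclockwise.
Setting net torque to zero: F × 6.2 = 2808 → F = 2808 / 6.2 = 453 N.

F ≈ 453 N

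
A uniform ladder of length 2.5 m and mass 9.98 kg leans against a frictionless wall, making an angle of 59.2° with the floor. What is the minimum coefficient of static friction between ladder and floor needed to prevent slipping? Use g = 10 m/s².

Taking torques about the foot of the ladder:
Ladder weight 9.98×10 = 99.8 N acts at 1.25 m along the ladder; its horizontal arm is 1.25·cos59.2° = 0.6401 m → τ = 63.88 N·m clockwise.
Wall normal N acts horizontally at the top; its moment arm is the height L sinθ = 2.5·sin59.2° = 2.147 m, counterclockwise.
Setting net torque to zero: N × 2.147 = 63.88 → N = 29.75 N.
ΣFx = 0 ⇒ f = N_wall = 29.75 N. ΣFy = 0 ⇒ N_floor = 99.8 N.
μ_min = f / N_floor = 29.75 / 99.8 = 0.298.

μ_min ≈ 0.298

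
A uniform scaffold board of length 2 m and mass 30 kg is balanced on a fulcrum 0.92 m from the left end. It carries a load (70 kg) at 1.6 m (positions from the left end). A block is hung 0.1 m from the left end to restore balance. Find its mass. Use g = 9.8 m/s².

Choose the fulcrum (at 0.92 m from the left end) as the axis so the support reaction has zero arm there.
Beam weight: 30 × 9.8 = 294 N down at 1 m → arm 0.08 m, τ = 294 × 0.08 = 23.52 N·m clockwise.
Load: 70 × 9.8 = 686 N down at 1.6 m → arm 0.68 m, τ = 686 × 0.68 = 466.5 N·m clockwise.
Net moment of known loads = 490 N·m clockwise.
An unknown mass m at 0.1 m has arm 0.82 m; its moment is m·g·0.82 counterclockwise.
Setting net torque to zero: m × 9.8 × 0.82 = 490 → m = 490 / (9.8 × 0.82) = 61 kg.

m ≈ 61 kg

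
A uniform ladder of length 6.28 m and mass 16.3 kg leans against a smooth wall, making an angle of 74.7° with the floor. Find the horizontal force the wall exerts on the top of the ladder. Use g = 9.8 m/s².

Choose the foot of the ladder as the axis so the floor normal and friction both act there and drop out.
Ladder weight 16.3×9.8 = 159.7 N acts at 3.14 m along the ladder; its horizontal arm is 3.14·cos74.7° = 0.8286 m → τ = 132.3 N·m clockwise.
Wall normal N acts horizontally at the top; its moment arm is the height L sinθ = 6.28·sin74.7° = 6.057 m, counterclockwise.
Setting net torque to zero: N × 6.057 = 132.3 → N = 21.8 N.

N_wall ≈ 21.8 N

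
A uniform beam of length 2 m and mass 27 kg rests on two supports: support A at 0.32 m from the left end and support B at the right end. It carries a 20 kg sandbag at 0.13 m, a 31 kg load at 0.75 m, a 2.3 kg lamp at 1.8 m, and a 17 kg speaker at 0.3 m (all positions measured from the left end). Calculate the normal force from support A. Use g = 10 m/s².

Sum moments about support B (its reaction then has zero moment arm).
Beam weight: 27 × 10 = 270 N down at 1 m → arm 1 m, τ = 270 × 1 = 270 N·m counterclockwise.
Sandbag: 20 × 10 = 200 N down at 0.13 m → arm 1.87 m, τ = 200 × 1.87 = 374 N·m counterclockwise.
Load: 31 × 10 = 310 N down at 0.75 m → arm 1.25 m, τ = 310 × 1.25 = 387.5 N·m counterclockwise.
Lamp: 2.3 × 10 = 23 N down at 1.8 m → arm 0.2 m, τ = 23 × 0.2 = 4.6 N·m counterclockwise.
Speaker: 17 × 10 = 170 N down at 0.3 m → arm 1.7 m, τ = 170 × 1.7 = 289 N·m counterclockwise.
Net load moment about support B = 1325 N·m counterclockwise.
Reaction R at support A is upward at 0.32 m, arm 1.68 m → moment R × 1.68 clockwise.
Balancing moments: R × 1.68 = 1325, giving R = 789 N.

R_A ≈ 789 N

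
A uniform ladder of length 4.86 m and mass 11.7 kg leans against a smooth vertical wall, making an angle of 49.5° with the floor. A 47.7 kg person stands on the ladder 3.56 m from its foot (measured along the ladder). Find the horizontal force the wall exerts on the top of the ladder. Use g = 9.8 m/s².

N_wall ≈ 341 N

Sum moments about the foot of the ladder (the floor normal and friction both act there and drop out).
Ladder weight 11.7×9.8 = 114.7 N acts at 2.43 m along the ladder; its horizontal arm is 2.43·cos49.5° = 1.578 m → τ = 181 N·m clockwise.
Person: 47.7×9.8 = 467.5 N at 3.56 m → arm 2.312 m → τ = 1081 N·m clockwise.
Wall normal N acts horizontally at the top; its moment arm is the height L sinθ = 4.86·sin49.5° = 3.696 m, counterclockwise.
For rotational equilibrium, N × 3.696 = 1262, so N = 341 N.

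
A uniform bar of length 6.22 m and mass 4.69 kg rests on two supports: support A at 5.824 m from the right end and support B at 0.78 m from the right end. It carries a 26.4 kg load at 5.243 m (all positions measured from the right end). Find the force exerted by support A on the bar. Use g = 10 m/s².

R_A ≈ 255 N

Sum moments about support B (its reaction then has zero moment arm).
Beam weight: 4.69 × 10 = 46.9 N down at 3.11 m → arm 2.33 m, τ = 46.9 × 2.33 = 109.3 N·m counterclockwise.
Load: 26.4 × 10 = 264 N down at 5.243 m → arm 4.463 m, τ = 264 × 4.463 = 1178 N·m counterclockwise.
Net load moment about support B = 1287 N·m counterclockwise.
Reaction R at support A is upward at 5.824 m, arm 5.044 m → moment R × 5.044 clockwise.
Setting net torque to zero: R × 5.044 = 1287 → R = 255 N.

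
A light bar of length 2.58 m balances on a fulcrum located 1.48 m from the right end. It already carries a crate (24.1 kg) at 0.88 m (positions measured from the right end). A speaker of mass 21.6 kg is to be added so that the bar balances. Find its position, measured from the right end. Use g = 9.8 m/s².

x ≈ 2.15 m from the right end

About the fulcrum (at 1.48 m from the right end):
Crate: 24.1 × 9.8 = 236.2 N down at 0.88 m → arm 0.6 m, τ = 236.2 × 0.6 = 141.7 N·m clockwise.
Net moment of existing loads = 141.7 N·m clockwise.
The speaker weighs 21.6 × 9.8 = 211.7 N and must supply an equal counterclockwise moment, so its lever arm about the fulcrum is 141.7 / 211.7 = 0.669 m.
That puts it at 1.48 + 0.669 = 2.15 m from the right end.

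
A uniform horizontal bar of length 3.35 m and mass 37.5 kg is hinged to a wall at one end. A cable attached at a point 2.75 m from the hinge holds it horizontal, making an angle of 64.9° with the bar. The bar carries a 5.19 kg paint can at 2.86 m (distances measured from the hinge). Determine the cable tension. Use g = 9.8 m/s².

Taking torques about the hinge:
Beam weight: 37.5 × 9.8 = 367.5 N down at 1.675 m → arm 1.675 m, τ = 367.5 × 1.675 = 615.6 N·m clockwise.
Paint can: 5.19 × 9.8 = 50.86 N down at 2.86 m → arm 2.86 m, τ = 50.86 × 2.86 = 145.5 N·m clockwise.
Total clockwise load moment = 761.1 N·m.
The cable tension T acts at 2.75 m; only its component perpendicular to the bar, T sinθ, produces torque. sin 64.9° = 0.9056.
Setting net torque to zero: T × 2.75 × 0.9056 = 761.1 → T = 761.1 / 2.49 = 306 N.

T ≈ 306 N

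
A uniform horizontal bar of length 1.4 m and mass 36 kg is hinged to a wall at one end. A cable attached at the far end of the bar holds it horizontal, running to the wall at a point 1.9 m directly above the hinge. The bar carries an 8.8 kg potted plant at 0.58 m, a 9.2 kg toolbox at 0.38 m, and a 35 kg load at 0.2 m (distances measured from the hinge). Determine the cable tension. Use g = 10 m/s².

Take moments about the hinge.
Beam weight: 36 × 10 = 360 N down at 0.7 m → arm 0.7 m, τ = 360 × 0.7 = 252 N·m clockwise.
Potted plant: 8.8 × 10 = 88 N down at 0.58 m → arm 0.58 m, τ = 88 × 0.58 = 51.04 N·m clockwise.
Toolbox: 9.2 × 10 = 92 N down at 0.38 m → arm 0.38 m, τ = 92 × 0.38 = 34.96 N·m clockwise.
Load: 35 × 10 = 350 N down at 0.2 m → arm 0.2 m, τ = 350 × 0.2 = 70 N·m clockwise.
Total clockwise load moment = 408 N·m.
The cable tension T acts at 1.4 m; only its component perpendicular to the bar, T sinθ, produces torque. sinθ = h/√(h²+d²) = 1.9/√(1.9²+1.4²) = 0.8051.
Setting net torque to zero: T × 1.4 × 0.8051 = 408 → T = 408 / 1.127 = 362 N.

T ≈ 362 N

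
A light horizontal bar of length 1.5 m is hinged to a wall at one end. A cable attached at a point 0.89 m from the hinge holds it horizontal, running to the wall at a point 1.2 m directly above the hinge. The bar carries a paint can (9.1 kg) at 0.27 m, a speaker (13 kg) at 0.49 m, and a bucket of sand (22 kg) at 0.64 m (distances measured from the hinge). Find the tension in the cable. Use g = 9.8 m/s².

T ≈ 314 N

Choose the hinge as the axis so the unknown hinge reaction has zero arm there.
Paint can: 9.1 × 9.8 = 89.18 N down at 0.27 m → arm 0.27 m, τ = 89.18 × 0.27 = 24.08 N·m clockwise.
Speaker: 13 × 9.8 = 127.4 N down at 0.49 m → arm 0.49 m, τ = 127.4 × 0.49 = 62.43 N·m clockwise.
Bucket of sand: 22 × 9.8 = 215.6 N down at 0.64 m → arm 0.64 m, τ = 215.6 × 0.64 = 138 N·m clockwise.
Total clockwise load moment = 224.5 N·m.
The cable tension T acts at 0.89 m; only its component perpendicular to the bar, T sinθ, produces torque. sinθ = h/√(h²+d²) = 1.2/√(1.2²+0.89²) = 0.8032.
Στ = 0 ⇒ T × 0.89 × 0.8032 = 224.5 ⇒ T = 224.5 / 0.7148 = 314 N.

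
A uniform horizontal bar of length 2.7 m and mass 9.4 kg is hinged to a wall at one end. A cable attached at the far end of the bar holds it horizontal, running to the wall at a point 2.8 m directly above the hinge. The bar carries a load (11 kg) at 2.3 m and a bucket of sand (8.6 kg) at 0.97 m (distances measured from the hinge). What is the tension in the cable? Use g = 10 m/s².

Taking torques about the hinge:
Beam weight: 9.4 × 10 = 94 N down at 1.35 m → arm 1.35 m, τ = 94 × 1.35 = 126.9 N·m clockwise.
Load: 11 × 10 = 110 N down at 2.3 m → arm 2.3 m, τ = 110 × 2.3 = 253 N·m clockwise.
Bucket of sand: 8.6 × 10 = 86 N down at 0.97 m → arm 0.97 m, τ = 86 × 0.97 = 83.42 N·m clockwise.
Total clockwise load moment = 463.3 N·m.
The cable tension T acts at 2.7 m; only its component perpendicular to the bar, T sinθ, produces torque. sinθ = h/√(h²+d²) = 2.8/√(2.8²+2.7²) = 0.7198.
Balancing moments: T × 2.7 × 0.7198 = 463.3, giving T = 463.3 / 1.943 = 238 N.

T ≈ 238 N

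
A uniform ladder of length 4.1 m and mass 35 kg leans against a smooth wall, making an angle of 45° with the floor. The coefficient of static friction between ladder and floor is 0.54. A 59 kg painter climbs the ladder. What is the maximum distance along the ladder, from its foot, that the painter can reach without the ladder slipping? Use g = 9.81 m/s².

About the foot of the ladder:
Ladder weight 35×9.81 = 343.4 N acts at 2.05 m along the ladder; its horizontal arm is 2.05·cos45° = 1.45 m → τ = 497.9 N·m clockwise.
Painter weight 59×9.81 = 578.8 N at distance d → arm d·cos45° → τ = 578.8·d·0.7071 clockwise.
Wall normal N at the top has arm L sinθ = 2.899 m counterclockwise, so Στ = 0 gives N·2.899 = 497.9 + 409.3·d.
ΣFy = 0 ⇒ N_floor = 922.2 N, so the maximum friction is μ_s·N_floor = 0.54×922.2 = 498 N. ΣFx = 0 ⇒ N_wall = f, so at the slipping point N = 498 N.
Substituting: 498×2.899 = 497.9 + 409.3·d ⇒ d = (1444 − 497.9) / 409.3 = 2.31 m.

d ≈ 2.31 m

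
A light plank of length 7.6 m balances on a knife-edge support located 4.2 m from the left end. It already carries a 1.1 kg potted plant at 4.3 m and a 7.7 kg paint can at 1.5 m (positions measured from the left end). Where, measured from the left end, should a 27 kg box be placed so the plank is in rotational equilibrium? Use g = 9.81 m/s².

x ≈ 4.97 m from the left end

Sum moments about the knife-edge support (at 4.2 m from the left end) (the support reaction has zero arm there).
Potted plant: 1.1 × 9.81 = 10.79 N down at 4.3 m → arm 0.1 m, τ = 10.79 × 0.1 = 1.079 N·m clockwise.
Paint can: 7.7 × 9.81 = 75.54 N down at 1.5 m → arm 2.7 m, τ = 75.54 × 2.7 = 204 N·m counterclockwise.
Net moment of existing loads = 202.9 N·m counterclockwise.
The box weighs 27 × 9.81 = 264.9 N and must supply an equal clockwise moment, so its lever arm about the knife-edge support is 202.9 / 264.9 = 0.766 m.
That puts it at 4.2 + 0.766 = 4.97 m from the left end.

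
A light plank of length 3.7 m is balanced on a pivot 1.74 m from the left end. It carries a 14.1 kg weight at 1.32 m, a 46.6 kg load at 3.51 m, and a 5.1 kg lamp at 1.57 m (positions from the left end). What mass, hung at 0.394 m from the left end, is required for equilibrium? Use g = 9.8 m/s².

m ≈ 56.2 kg

Take moments about the pivot (at 1.74 m from the left end).
Weight: 14.1 × 9.8 = 138.2 N down at 1.32 m → arm 0.42 m, τ = 138.2 × 0.42 = 58.04 N·m counterclockwise.
Load: 46.6 × 9.8 = 456.7 N down at 3.51 m → arm 1.77 m, τ = 456.7 × 1.77 = 808.4 N·m clockwise.
Lamp: 5.1 × 9.8 = 49.98 N down at 1.57 m → arm 0.17 m, τ = 49.98 × 0.17 = 8.497 N·m counterclockwise.
Net moment of known loads = 741.9 N·m clockwise.
An unknown mass m at 0.394 m has arm 1.346 m; its moment is m·g·1.346 counterclockwise.
Setting net torque to zero: m × 9.8 × 1.346 = 741.9 → m = 741.9 / (9.8 × 1.346) = 56.2 kg.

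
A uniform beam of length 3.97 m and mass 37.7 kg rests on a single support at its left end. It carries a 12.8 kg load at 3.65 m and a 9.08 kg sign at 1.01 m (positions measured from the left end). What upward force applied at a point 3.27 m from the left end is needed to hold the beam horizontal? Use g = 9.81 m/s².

Take moments about the left end.
Beam weight: 37.7 × 9.81 = 369.8 N down at 1.985 m → arm 1.985 m, τ = 369.8 × 1.985 = 734.1 N·m clockwise.
Load: 12.8 × 9.81 = 125.6 N down at 3.65 m → arm 3.65 m, τ = 125.6 × 3.65 = 458.4 N·m clockwise.
Sign: 9.08 × 9.81 = 89.07 N down at 1.01 m → arm 1.01 m, τ = 89.07 × 1.01 = 89.96 N·m clockwise.
Net moment of the loads = 1282 N·m clockwise.
The upward force F acts at a point 3.27 m from the left end, arm 3.27 m, giving F × 3.27 counterclockwise.
For rotational equilibrium, F × 3.27 = 1282, so F = 1282 / 3.27 = 392 N.

F ≈ 392 N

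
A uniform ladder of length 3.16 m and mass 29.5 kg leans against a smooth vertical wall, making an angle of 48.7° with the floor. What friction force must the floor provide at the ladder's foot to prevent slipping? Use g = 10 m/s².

f ≈ 130 N

Sum moments about the foot of the ladder (the floor normal and friction both act there and drop out).
Ladder weight 29.5×10 = 295 N acts at 1.58 m along the ladder; its horizontal arm is 1.58·cos48.7° = 1.043 m → τ = 307.7 N·m clockwise.
Wall normal N acts horizontally at the top; its moment arm is the height L sinθ = 3.16·sin48.7° = 2.374 m, counterclockwise.
For rotational equilibrium, N × 2.374 = 307.7, so N = 130 N.
ΣFx = 0: friction at the foot balances the wall's push, so f = N_wall = 130 N.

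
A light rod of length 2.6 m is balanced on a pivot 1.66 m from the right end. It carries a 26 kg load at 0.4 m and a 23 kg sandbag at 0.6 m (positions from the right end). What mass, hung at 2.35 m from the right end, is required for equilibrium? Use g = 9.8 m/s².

Sum moments about the pivot (at 1.66 m from the right end) (the support reaction has zero arm there).
Load: 26 × 9.8 = 254.8 N down at 0.4 m → arm 1.26 m, τ = 254.8 × 1.26 = 321 N·m clockwise.
Sandbag: 23 × 9.8 = 225.4 N down at 0.6 m → arm 1.06 m, τ = 225.4 × 1.06 = 238.9 N·m clockwise.
Net moment of known loads = 559.9 N·m clockwise.
An unknown mass m at 2.35 m has arm 0.69 m; its moment is m·g·0.69 counterclockwise.
Στ = 0 ⇒ m × 9.8 × 0.69 = 559.9 ⇒ m = 559.9 / (9.8 × 0.69) = 82.8 kg.

m ≈ 82.8 kg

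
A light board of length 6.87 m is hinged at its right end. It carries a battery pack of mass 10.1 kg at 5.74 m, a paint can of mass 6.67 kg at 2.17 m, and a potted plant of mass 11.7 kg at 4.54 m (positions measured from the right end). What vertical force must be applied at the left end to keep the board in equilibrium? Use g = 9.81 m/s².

Sum moments about the right end (the unknown pivot reaction has zero arm there).
Battery pack: 10.1 × 9.81 = 99.08 N down at 5.74 m → arm 5.74 m, τ = 99.08 × 5.74 = 568.7 N·m counterclockwise.
Paint can: 6.67 × 9.81 = 65.43 N down at 2.17 m → arm 2.17 m, τ = 65.43 × 2.17 = 142 N·m counterclockwise.
Potted plant: 11.7 × 9.81 = 114.8 N down at 4.54 m → arm 4.54 m, τ = 114.8 × 4.54 = 521.2 N·m counterclockwise.
Net moment of the loads = 1232 N·m counterclockwise.
The upward force F acts at the left end, arm 6.87 m, giving F × 6.87 clockwise.
Στ = 0 ⇒ F × 6.87 = 1232 ⇒ F = 1232 / 6.87 = 179 N.

F ≈ 179 N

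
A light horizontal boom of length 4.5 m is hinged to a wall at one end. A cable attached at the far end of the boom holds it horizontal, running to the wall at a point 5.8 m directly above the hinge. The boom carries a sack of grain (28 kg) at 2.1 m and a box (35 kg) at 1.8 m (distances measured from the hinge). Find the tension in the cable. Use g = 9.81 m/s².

T ≈ 336 N

Take moments about the hinge.
Sack of grain: 28 × 9.81 = 274.7 N down at 2.1 m → arm 2.1 m, τ = 274.7 × 2.1 = 576.9 N·m clockwise.
Box: 35 × 9.81 = 343.4 N down at 1.8 m → arm 1.8 m, τ = 343.4 × 1.8 = 618.1 N·m clockwise.
Total clockwise load moment = 1195 N·m.
The cable tension T acts at 4.5 m; only its component perpendicular to the boom, T sinθ, produces torque. sinθ = h/√(h²+d²) = 5.8/√(5.8²+4.5²) = 0.7901.
Στ = 0 ⇒ T × 4.5 × 0.7901 = 1195 ⇒ T = 1195 / 3.555 = 336 N.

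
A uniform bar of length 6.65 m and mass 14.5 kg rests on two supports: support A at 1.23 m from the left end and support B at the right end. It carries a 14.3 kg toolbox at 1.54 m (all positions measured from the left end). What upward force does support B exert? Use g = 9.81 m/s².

R_B ≈ 63 N

Choose support A as the axis so its reaction then has zero moment arm.
Beam weight: 14.5 × 9.81 = 142.2 N down at 3.325 m → arm 2.095 m, τ = 142.2 × 2.095 = 297.9 N·m clockwise.
Toolbox: 14.3 × 9.81 = 140.3 N down at 1.54 m → arm 0.31 m, τ = 140.3 × 0.31 = 43.49 N·m clockwise.
Net load moment about support A = 341.4 N·m clockwise.
Reaction R at support B is upward at 6.65 m, arm 5.42 m → moment R × 5.42 counterclockwise.
Setting net torque to zero: R × 5.42 = 341.4 → R = 63 N.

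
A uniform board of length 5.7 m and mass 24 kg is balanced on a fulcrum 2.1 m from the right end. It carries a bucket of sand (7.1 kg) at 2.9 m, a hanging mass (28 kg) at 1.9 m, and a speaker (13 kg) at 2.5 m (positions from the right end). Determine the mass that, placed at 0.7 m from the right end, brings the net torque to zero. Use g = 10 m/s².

About the fulcrum (at 2.1 m from the right end):
Beam weight: 24 × 10 = 240 N down at 2.85 m → arm 0.75 m, τ = 240 × 0.75 = 180 N·m counterclockwise.
Bucket of sand: 7.1 × 10 = 71 N down at 2.9 m → arm 0.8 m, τ = 71 × 0.8 = 56.8 N·m counterclockwise.
Hanging mass: 28 × 10 = 280 N down at 1.9 m → arm 0.2 m, τ = 280 × 0.2 = 56 N·m clockwise.
Speaker: 13 × 10 = 130 N down at 2.5 m → arm 0.4 m, τ = 130 × 0.4 = 52 N·m counterclockwise.
Net moment of known loads = 232.8 N·m counterclockwise.
An unknown mass m at 0.7 m has arm 1.4 m; its moment is m·g·1.4 clockwise.
For rotational equilibrium, m × 10 × 1.4 = 232.8, so m = 232.8 / (10 × 1.4) = 16.6 kg.

m ≈ 16.6 kg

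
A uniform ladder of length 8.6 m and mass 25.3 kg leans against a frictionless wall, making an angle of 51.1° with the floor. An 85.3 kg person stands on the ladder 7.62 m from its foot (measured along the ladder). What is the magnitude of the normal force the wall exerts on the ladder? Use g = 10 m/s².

Take moments about the foot of the ladder.
Ladder weight 25.3×10 = 253 N acts at 4.3 m along the ladder; its horizontal arm is 4.3·cos51.1° = 2.7 m → τ = 683.1 N·m clockwise.
Person: 85.3×10 = 853 N at 7.62 m → arm 4.785 m → τ = 4082 N·m clockwise.
Wall normal N acts horizontally at the top; its moment arm is the height L sinθ = 8.6·sin51.1° = 6.693 m, counterclockwise.
Balancing moments: N × 6.693 = 4765, giving N = 712 N.

N_wall ≈ 712 N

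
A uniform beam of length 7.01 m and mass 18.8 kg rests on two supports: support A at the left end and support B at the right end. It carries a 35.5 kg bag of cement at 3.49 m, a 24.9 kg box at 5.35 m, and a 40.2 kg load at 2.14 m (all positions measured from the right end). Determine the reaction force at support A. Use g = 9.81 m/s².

R_A ≈ 572 N

Taking torques about support B:
Beam weight: 18.8 × 9.81 = 184.4 N down at 3.505 m → arm 3.505 m, τ = 184.4 × 3.505 = 646.3 N·m counterclockwise.
Bag of cement: 35.5 × 9.81 = 348.3 N down at 3.49 m → arm 3.49 m, τ = 348.3 × 3.49 = 1216 N·m counterclockwise.
Box: 24.9 × 9.81 = 244.3 N down at 5.35 m → arm 5.35 m, τ = 244.3 × 5.35 = 1307 N·m counterclockwise.
Load: 40.2 × 9.81 = 394.4 N down at 2.14 m → arm 2.14 m, τ = 394.4 × 2.14 = 844 N·m counterclockwise.
Net load moment about support B = 4013 N·m counterclockwise.
Reaction R at support A is upward at 7.01 m, arm 7.01 m → moment R × 7.01 clockwise.
Στ = 0 ⇒ R × 7.01 = 4013 ⇒ R = 572 N.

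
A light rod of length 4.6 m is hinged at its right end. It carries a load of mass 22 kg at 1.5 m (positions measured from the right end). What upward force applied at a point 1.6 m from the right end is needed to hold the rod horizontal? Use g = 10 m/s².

Choose the right end as the axis so the unknown pivot reaction has zero arm there.
Load: 22 × 10 = 220 N down at 1.5 m → arm 1.5 m, τ = 220 × 1.5 = 330 N·m counterclockwise.
Net moment of the loads = 330 N·m counterclockwise.
The upward force F acts at a point 1.6 m from the right end, arm 1.6 m, giving F × 1.6 clockwise.
Balancing moments: F × 1.6 = 330, giving F = 330 / 1.6 = 206 N.

F ≈ 206 N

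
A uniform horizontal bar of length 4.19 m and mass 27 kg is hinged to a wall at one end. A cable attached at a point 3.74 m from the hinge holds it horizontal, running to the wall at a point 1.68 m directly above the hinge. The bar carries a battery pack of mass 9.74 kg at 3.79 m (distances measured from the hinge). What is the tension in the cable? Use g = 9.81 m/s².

Take moments about the hinge.
Beam weight: 27 × 9.81 = 264.9 N down at 2.095 m → arm 2.095 m, τ = 264.9 × 2.095 = 555 N·m clockwise.
Battery pack: 9.74 × 9.81 = 95.55 N down at 3.79 m → arm 3.79 m, τ = 95.55 × 3.79 = 362.1 N·m clockwise.
Total clockwise load moment = 917.1 N·m.
The cable tension T acts at 3.74 m; only its component perpendicular to the bar, T sinθ, produces torque. sinθ = h/√(h²+d²) = 1.68/√(1.68²+3.74²) = 0.4098.
Setting net torque to zero: T × 3.74 × 0.4098 = 917.1 → T = 917.1 / 1.533 = 598 N.

T ≈ 598 N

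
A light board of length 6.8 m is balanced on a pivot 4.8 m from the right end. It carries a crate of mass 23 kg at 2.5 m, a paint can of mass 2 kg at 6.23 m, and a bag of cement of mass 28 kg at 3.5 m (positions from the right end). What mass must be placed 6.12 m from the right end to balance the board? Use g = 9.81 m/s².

m ≈ 65.5 kg

Choose the pivot (at 4.8 m from the right end) as the axis so the support reaction has zero arm there.
Crate: 23 × 9.81 = 225.6 N down at 2.5 m → arm 2.3 m, τ = 225.6 × 2.3 = 518.9 N·m clockwise.
Paint can: 2 × 9.81 = 19.62 N down at 6.23 m → arm 1.43 m, τ = 19.62 × 1.43 = 28.06 N·m counterclockwise.
Bag of cement: 28 × 9.81 = 274.7 N down at 3.5 m → arm 1.3 m, τ = 274.7 × 1.3 = 357.1 N·m clockwise.
Net moment of known loads = 847.9 N·m clockwise.
An unknown mass m at 6.12 m has arm 1.32 m; its moment is m·g·1.32 counterclockwise.
For rotational equilibrium, m × 9.81 × 1.32 = 847.9, so m = 847.9 / (9.81 × 1.32) = 65.5 kg.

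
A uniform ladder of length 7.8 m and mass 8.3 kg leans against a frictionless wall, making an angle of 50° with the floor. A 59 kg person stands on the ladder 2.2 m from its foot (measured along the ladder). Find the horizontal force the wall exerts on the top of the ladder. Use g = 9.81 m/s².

Take moments about the foot of the ladder.
Ladder weight 8.3×9.81 = 81.42 N acts at 3.9 m along the ladder; its horizontal arm is 3.9·cos50° = 2.507 m → τ = 204.1 N·m clockwise.
Person: 59×9.81 = 578.8 N at 2.2 m → arm 1.414 m → τ = 818.4 N·m clockwise.
Wall normal N acts horizontally at the top; its moment arm is the height L sinθ = 7.8·sin50° = 5.975 m, counterclockwise.
Setting net torque to zero: N × 5.975 = 1022 → N = 171 N.

N_wall ≈ 171 N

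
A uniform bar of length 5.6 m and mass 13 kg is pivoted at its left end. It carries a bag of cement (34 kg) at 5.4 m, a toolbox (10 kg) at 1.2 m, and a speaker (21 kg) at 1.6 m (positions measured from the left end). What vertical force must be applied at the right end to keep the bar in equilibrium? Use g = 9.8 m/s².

About the left end:
Beam weight: 13 × 9.8 = 127.4 N down at 2.8 m → arm 2.8 m, τ = 127.4 × 2.8 = 356.7 N·m clockwise.
Bag of cement: 34 × 9.8 = 333.2 N down at 5.4 m → arm 5.4 m, τ = 333.2 × 5.4 = 1799 N·m clockwise.
Toolbox: 10 × 9.8 = 98 N down at 1.2 m → arm 1.2 m, τ = 98 × 1.2 = 117.6 N·m clockwise.
Speaker: 21 × 9.8 = 205.8 N down at 1.6 m → arm 1.6 m, τ = 205.8 × 1.6 = 329.3 N·m clockwise.
Net moment of the loads = 2603 N·m clockwise.
The upward force F acts at the right end, arm 5.6 m, giving F × 5.6 counterclockwise.
Setting net torque to zero: F × 5.6 = 2603 → F = 2603 / 5.6 = 465 N.

F ≈ 465 N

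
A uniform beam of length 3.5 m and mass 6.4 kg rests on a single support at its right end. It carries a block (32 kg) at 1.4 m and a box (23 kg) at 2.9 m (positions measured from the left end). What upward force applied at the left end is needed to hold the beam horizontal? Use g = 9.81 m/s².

Sum moments about the right end (the unknown pivot reaction has zero arm there).
Beam weight: 6.4 × 9.81 = 62.78 N down at 1.75 m → arm 1.75 m, τ = 62.78 × 1.75 = 109.9 N·m counterclockwise.
Block: 32 × 9.81 = 313.9 N down at 1.4 m → arm 2.1 m, τ = 313.9 × 2.1 = 659.2 N·m counterclockwise.
Box: 23 × 9.81 = 225.6 N down at 2.9 m → arm 0.6 m, τ = 225.6 × 0.6 = 135.4 N·m counterclockwise.
Net moment of the loads = 904.5 N·m counterclockwise.
The upward force F acts at the left end, arm 3.5 m, giving F × 3.5 clockwise.
Στ = 0 ⇒ F × 3.5 = 904.5 ⇒ F = 904.5 / 3.5 = 258 N.

F ≈ 258 N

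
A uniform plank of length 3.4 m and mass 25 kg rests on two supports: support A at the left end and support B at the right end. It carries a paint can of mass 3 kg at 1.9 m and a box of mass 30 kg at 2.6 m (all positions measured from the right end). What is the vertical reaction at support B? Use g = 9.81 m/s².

R_B ≈ 205 N

About support A:
Beam weight: 25 × 9.81 = 245.2 N down at 1.7 m → arm 1.7 m, τ = 245.2 × 1.7 = 416.8 N·m clockwise.
Paint can: 3 × 9.81 = 29.43 N down at 1.9 m → arm 1.5 m, τ = 29.43 × 1.5 = 44.14 N·m clockwise.
Box: 30 × 9.81 = 294.3 N down at 2.6 m → arm 0.8 m, τ = 294.3 × 0.8 = 235.4 N·m clockwise.
Net load moment about support A = 696.3 N·m clockwise.
Reaction R at support B is upward at 0 m, arm 3.4 m → moment R × 3.4 counterclockwise.
For rotational equilibrium, R × 3.4 = 696.3, so R = 205 N.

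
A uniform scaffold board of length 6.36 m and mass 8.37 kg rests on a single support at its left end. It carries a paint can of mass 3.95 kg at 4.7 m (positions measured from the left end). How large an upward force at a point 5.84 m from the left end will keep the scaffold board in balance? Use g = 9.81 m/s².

F ≈ 75.9 N

Sum moments about the left end (the unknown pivot reaction has zero arm there).
Beam weight: 8.37 × 9.81 = 82.11 N down at 3.18 m → arm 3.18 m, τ = 82.11 × 3.18 = 261.1 N·m clockwise.
Paint can: 3.95 × 9.81 = 38.75 N down at 4.7 m → arm 4.7 m, τ = 38.75 × 4.7 = 182.1 N·m clockwise.
Net moment of the loads = 443.2 N·m clockwise.
The upward force F acts at a point 5.84 m from the left end, arm 5.84 m, giving F × 5.84 counterclockwise.
For rotational equilibrium, F × 5.84 = 443.2, so F = 443.2 / 5.84 = 75.9 N.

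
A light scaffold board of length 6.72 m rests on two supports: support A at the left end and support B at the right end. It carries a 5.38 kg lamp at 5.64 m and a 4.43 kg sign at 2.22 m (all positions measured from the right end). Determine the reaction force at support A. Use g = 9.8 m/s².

About support B:
Lamp: 5.38 × 9.8 = 52.72 N down at 5.64 m → arm 5.64 m, τ = 52.72 × 5.64 = 297.3 N·m counterclockwise.
Sign: 4.43 × 9.8 = 43.41 N down at 2.22 m → arm 2.22 m, τ = 43.41 × 2.22 = 96.37 N·m counterclockwise.
Net load moment about support B = 393.7 N·m counterclockwise.
Reaction R at support A is upward at 6.72 m, arm 6.72 m → moment R × 6.72 clockwise.
Στ = 0 ⇒ R × 6.72 = 393.7 ⇒ R = 58.6 N.

R_A ≈ 58.6 N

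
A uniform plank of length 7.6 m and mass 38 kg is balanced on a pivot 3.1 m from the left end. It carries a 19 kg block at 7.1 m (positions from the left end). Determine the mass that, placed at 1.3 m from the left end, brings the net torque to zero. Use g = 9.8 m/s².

m ≈ 57 kg

Taking torques about the pivot (at 3.1 m from the left end):
Beam weight: 38 × 9.8 = 372.4 N down at 3.8 m → arm 0.7 m, τ = 372.4 × 0.7 = 260.7 N·m clockwise.
Block: 19 × 9.8 = 186.2 N down at 7.1 m → arm 4 m, τ = 186.2 × 4 = 744.8 N·m clockwise.
Net moment of known loads = 1006 N·m clockwise.
An unknown mass m at 1.3 m has arm 1.8 m; its moment is m·g·1.8 counterclockwise.
For rotational equilibrium, m × 9.8 × 1.8 = 1006, so m = 1006 / (9.8 × 1.8) = 57 kg.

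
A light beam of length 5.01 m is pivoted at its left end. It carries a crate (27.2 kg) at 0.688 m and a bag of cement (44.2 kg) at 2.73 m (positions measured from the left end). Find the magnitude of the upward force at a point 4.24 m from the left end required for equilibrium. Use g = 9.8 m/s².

F ≈ 322 N

Take moments about the left end.
Crate: 27.2 × 9.8 = 266.6 N down at 0.688 m → arm 0.688 m, τ = 266.6 × 0.688 = 183.4 N·m clockwise.
Bag of cement: 44.2 × 9.8 = 433.2 N down at 2.73 m → arm 2.73 m, τ = 433.2 × 2.73 = 1183 N·m clockwise.
Net moment of the loads = 1366 N·m clockwise.
The upward force F acts at a point 4.24 m from the left end, arm 4.24 m, giving F × 4.24 counterclockwise.
Balancing moments: F × 4.24 = 1366, giving F = 1366 / 4.24 = 322 N.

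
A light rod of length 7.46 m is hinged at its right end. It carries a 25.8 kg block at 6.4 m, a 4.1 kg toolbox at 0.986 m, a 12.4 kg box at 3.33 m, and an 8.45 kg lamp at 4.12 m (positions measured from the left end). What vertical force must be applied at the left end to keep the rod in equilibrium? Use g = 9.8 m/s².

About the right end:
Block: 25.8 × 9.8 = 252.8 N down at 6.4 m → arm 1.06 m, τ = 252.8 × 1.06 = 268 N·m counterclockwise.
Toolbox: 4.1 × 9.8 = 40.18 N down at 0.986 m → arm 6.474 m, τ = 40.18 × 6.474 = 260.1 N·m counterclockwise.
Box: 12.4 × 9.8 = 121.5 N down at 3.33 m → arm 4.13 m, τ = 121.5 × 4.13 = 501.8 N·m counterclockwise.
Lamp: 8.45 × 9.8 = 82.81 N down at 4.12 m → arm 3.34 m, τ = 82.81 × 3.34 = 276.6 N·m counterclockwise.
Net moment of the loads = 1306 N·m counterclockwise.
The upward force F acts at the left end, arm 7.46 m, giving F × 7.46 clockwise.
Setting net torque to zero: F × 7.46 = 1306 → F = 1306 / 7.46 = 175 N.

F ≈ 175 N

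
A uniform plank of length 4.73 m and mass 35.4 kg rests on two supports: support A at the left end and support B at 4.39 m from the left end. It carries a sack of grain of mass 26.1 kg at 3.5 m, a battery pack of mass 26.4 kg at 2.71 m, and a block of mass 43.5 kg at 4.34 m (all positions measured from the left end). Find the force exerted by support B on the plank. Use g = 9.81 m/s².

Taking torques about support A:
Beam weight: 35.4 × 9.81 = 347.3 N down at 2.365 m → arm 2.365 m, τ = 347.3 × 2.365 = 821.4 N·m clockwise.
Sack of grain: 26.1 × 9.81 = 256 N down at 3.5 m → arm 3.5 m, τ = 256 × 3.5 = 896 N·m clockwise.
Battery pack: 26.4 × 9.81 = 259 N down at 2.71 m → arm 2.71 m, τ = 259 × 2.71 = 701.9 N·m clockwise.
Block: 43.5 × 9.81 = 426.7 N down at 4.34 m → arm 4.34 m, τ = 426.7 × 4.34 = 1852 N·m clockwise.
Net load moment about support A = 4271 N·m clockwise.
Reaction R at support B is upward at 4.39 m, arm 4.39 m → moment R × 4.39 counterclockwise.
Setting net torque to zero: R × 4.39 = 4271 → R = 973 N.

R_B ≈ 973 N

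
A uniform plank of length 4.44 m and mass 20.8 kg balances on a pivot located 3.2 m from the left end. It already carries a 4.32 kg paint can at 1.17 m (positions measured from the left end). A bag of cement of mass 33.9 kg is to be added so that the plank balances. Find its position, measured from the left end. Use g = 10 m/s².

x ≈ 4.06 m from the left end

Choose the pivot (at 3.2 m from the left end) as the axis so the support reaction has zero arm there.
Beam weight: 20.8 × 10 = 208 N down at 2.22 m → arm 0.98 m, τ = 208 × 0.98 = 203.8 N·m counterclockwise.
Paint can: 4.32 × 10 = 43.2 N down at 1.17 m → arm 2.03 m, τ = 43.2 × 2.03 = 87.7 N·m counterclockwise.
Net moment of existing loads = 291.5 N·m counterclockwise.
The bag of cement weighs 33.9 × 10 = 339 N and must supply an equal clockwise moment, so its lever arm about the pivot is 291.5 / 339 = 0.86 m.
That puts it at 3.2 + 0.86 = 4.06 m from the left end.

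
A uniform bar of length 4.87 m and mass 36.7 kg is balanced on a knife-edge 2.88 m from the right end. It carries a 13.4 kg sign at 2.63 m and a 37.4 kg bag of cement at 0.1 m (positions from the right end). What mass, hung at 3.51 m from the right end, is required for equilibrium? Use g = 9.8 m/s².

Taking torques about the knife-edge (at 2.88 m from the right end):
Beam weight: 36.7 × 9.8 = 359.7 N down at 2.435 m → arm 0.445 m, τ = 359.7 × 0.445 = 160.1 N·m clockwise.
Sign: 13.4 × 9.8 = 131.3 N down at 2.63 m → arm 0.25 m, τ = 131.3 × 0.25 = 32.83 N·m clockwise.
Bag of cement: 37.4 × 9.8 = 366.5 N down at 0.1 m → arm 2.78 m, τ = 366.5 × 2.78 = 1019 N·m clockwise.
Net moment of known loads = 1212 N·m clockwise.
An unknown mass m at 3.51 m has arm 0.63 m; its moment is m·g·0.63 counterclockwise.
For rotational equilibrium, m × 9.8 × 0.63 = 1212, so m = 1212 / (9.8 × 0.63) = 196 kg.

m ≈ 196 kg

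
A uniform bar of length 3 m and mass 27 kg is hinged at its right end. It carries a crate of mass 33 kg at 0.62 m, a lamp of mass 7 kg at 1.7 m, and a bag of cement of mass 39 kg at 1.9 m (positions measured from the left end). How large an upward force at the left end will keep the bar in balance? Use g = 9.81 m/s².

Choose the right end as the axis so the unknown pivot reaction has zero arm there.
Beam weight: 27 × 9.81 = 264.9 N down at 1.5 m → arm 1.5 m, τ = 264.9 × 1.5 = 397.3 N·m counterclockwise.
Crate: 33 × 9.81 = 323.7 N down at 0.62 m → arm 2.38 m, τ = 323.7 × 2.38 = 770.4 N·m counterclockwise.
Lamp: 7 × 9.81 = 68.67 N down at 1.7 m → arm 1.3 m, τ = 68.67 × 1.3 = 89.27 N·m counterclockwise.
Bag of cement: 39 × 9.81 = 382.6 N down at 1.9 m → arm 1.1 m, τ = 382.6 × 1.1 = 420.9 N·m counterclockwise.
Net moment of the loads = 1678 N·m counterclockwise.
The upward force F acts at the left end, arm 3 m, giving F × 3 clockwise.
Balancing moments: F × 3 = 1678, giving F = 1678 / 3 = 559 N.

F ≈ 559 N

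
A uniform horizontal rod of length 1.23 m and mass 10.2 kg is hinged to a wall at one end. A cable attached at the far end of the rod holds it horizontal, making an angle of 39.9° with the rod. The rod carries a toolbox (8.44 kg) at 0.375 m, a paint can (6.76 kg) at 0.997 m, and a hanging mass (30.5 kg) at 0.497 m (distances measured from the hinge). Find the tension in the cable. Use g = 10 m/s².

T ≈ 397 N

Sum moments about the hinge (the unknown hinge reaction has zero arm there).
Beam weight: 10.2 × 10 = 102 N down at 0.615 m → arm 0.615 m, τ = 102 × 0.615 = 62.73 N·m clockwise.
Toolbox: 8.44 × 10 = 84.4 N down at 0.375 m → arm 0.375 m, τ = 84.4 × 0.375 = 31.65 N·m clockwise.
Paint can: 6.76 × 10 = 67.6 N down at 0.997 m → arm 0.997 m, τ = 67.6 × 0.997 = 67.4 N·m clockwise.
Hanging mass: 30.5 × 10 = 305 N down at 0.497 m → arm 0.497 m, τ = 305 × 0.497 = 151.6 N·m clockwise.
Total clockwise load moment = 313.4 N·m.
The cable tension T acts at 1.23 m; only its component perpendicular to the rod, T sinθ, produces torque. sin 39.9° = 0.6414.
Balancing moments: T × 1.23 × 0.6414 = 313.4, giving T = 313.4 / 0.7889 = 397 N.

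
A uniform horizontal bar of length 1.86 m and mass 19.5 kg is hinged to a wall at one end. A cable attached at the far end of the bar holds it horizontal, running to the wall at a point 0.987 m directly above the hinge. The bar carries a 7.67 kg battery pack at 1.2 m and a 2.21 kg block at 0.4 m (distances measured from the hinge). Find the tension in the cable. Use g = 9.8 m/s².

Taking torques about the hinge:
Beam weight: 19.5 × 9.8 = 191.1 N down at 0.93 m → arm 0.93 m, τ = 191.1 × 0.93 = 177.7 N·m clockwise.
Battery pack: 7.67 × 9.8 = 75.17 N down at 1.2 m → arm 1.2 m, τ = 75.17 × 1.2 = 90.2 N·m clockwise.
Block: 2.21 × 9.8 = 21.66 N down at 0.4 m → arm 0.4 m, τ = 21.66 × 0.4 = 8.664 N·m clockwise.
Total clockwise load moment = 276.6 N·m.
The cable tension T acts at 1.86 m; only its component perpendicular to the bar, T sinθ, produces torque. sinθ = h/√(h²+d²) = 0.987/√(0.987²+1.86²) = 0.4687.
Στ = 0 ⇒ T × 1.86 × 0.4687 = 276.6 ⇒ T = 276.6 / 0.8718 = 317 N.

T ≈ 317 N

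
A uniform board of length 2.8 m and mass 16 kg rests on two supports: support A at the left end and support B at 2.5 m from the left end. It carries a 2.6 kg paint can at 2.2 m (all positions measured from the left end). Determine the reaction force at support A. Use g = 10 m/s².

Take moments about support B.
Beam weight: 16 × 10 = 160 N down at 1.4 m → arm 1.1 m, τ = 160 × 1.1 = 176 N·m counterclockwise.
Paint can: 2.6 × 10 = 26 N down at 2.2 m → arm 0.3 m, τ = 26 × 0.3 = 7.8 N·m counterclockwise.
Net load moment about support B = 183.8 N·m counterclockwise.
Reaction R at support A is upward at 0 m, arm 2.5 m → moment R × 2.5 clockwise.
Setting net torque to zero: R × 2.5 = 183.8 → R = 73.5 N.

R_A ≈ 73.5 N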